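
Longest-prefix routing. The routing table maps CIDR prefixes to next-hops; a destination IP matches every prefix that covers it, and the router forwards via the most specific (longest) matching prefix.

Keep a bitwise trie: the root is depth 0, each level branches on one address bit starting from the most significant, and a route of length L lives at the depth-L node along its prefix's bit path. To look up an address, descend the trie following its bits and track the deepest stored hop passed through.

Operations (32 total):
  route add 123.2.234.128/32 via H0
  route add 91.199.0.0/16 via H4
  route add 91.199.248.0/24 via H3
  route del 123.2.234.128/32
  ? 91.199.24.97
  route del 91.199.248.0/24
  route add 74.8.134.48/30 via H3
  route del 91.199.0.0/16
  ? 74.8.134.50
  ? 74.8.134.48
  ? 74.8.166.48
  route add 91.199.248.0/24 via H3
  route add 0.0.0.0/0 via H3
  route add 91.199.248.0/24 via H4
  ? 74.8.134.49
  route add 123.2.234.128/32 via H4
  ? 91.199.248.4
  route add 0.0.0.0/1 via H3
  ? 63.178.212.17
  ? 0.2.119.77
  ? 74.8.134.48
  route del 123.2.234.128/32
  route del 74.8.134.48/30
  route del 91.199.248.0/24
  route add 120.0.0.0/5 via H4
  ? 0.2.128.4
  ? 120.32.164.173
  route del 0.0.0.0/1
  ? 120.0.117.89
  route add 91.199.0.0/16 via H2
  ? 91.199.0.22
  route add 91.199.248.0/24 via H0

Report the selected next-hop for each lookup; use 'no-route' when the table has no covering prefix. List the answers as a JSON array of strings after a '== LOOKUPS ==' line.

Trace:
  add 123.2.234.128/32 -> H0 at depth 32
  add 91.199.0.0/16 -> H4 at depth 16
  add 91.199.248.0/24 -> H3 at depth 24
  - 123.2.234.128/32 clear@32
  lookup 91.199.24.97: bits 0101101111000111 walk d0:-→d1:-→d2:-→d3:-→d4:-→d5:-→d6:-→d7:-→d8:-→d9:-→d10:-→d11:-→d12:-→d13:-→d14:-→d15:-→d16:H4 -> H4
  - 91.199.248.0/24 clear@24
  add 74.8.134.48/30 -> H3 at depth 30
  - 91.199.0.0/16 clear@16
  lookup 74.8.134.50: bits 010010100000100010000110001100 walk d0:-→d1:-→d2:-→d3:-→d4:-→d5:-→d6:-→d7:-→d8:-→d9:-→d10:-→d11:-→d12:-→d13:-→d14:-→d15:-→d16:-→d17:-→d18:-→d19:-→d20:-→d21:-→d22:-→d23:-→d24:-→d25:-→d26:-→d27:-→d28:-→d29:-→d30:H3 -> H3
  lookup 74.8.134.48: bits 010010100000100010000110001100 walk d0:-→d1:-→d2:-→d3:-→d4:-→d5:-→d6:-→d7:-→d8:-→d9:-→d10:-→d11:-→d12:-→d13:-→d14:-→d15:-→d16:-→d17:-→d18:-→d19:-→d20:-→d21:-→d22:-→d23:-→d24:-→d25:-→d26:-→d27:-→d28:-→d29:-→d30:H3 -> H3
  lookup 74.8.166.48: bits 010010100000100010 walk d0:-→d1:-→d2:-→d3:-→d4:-→d5:-→d6:-→d7:-→d8:-→d9:-→d10:-→d11:-→d12:-→d13:-→d14:-→d15:-→d16:-→d17:-→d18:- -> no-route
  add 91.199.248.0/24 -> H3 at depth 24
  add 0.0.0.0/0 -> H3 at depth 0
  add 91.199.248.0/24 -> H4 at depth 24
  lookup 74.8.134.49: bits 010010100000100010000110001100 walk d0:H3→d1:-→d2:-→d3:-→d4:-→d5:-→d6:-→d7:-→d8:-→d9:-→d10:-→d11:-→d12:-→d13:-→d14:-→d15:-→d16:-→d17:-→d18:-→d19:-→d20:-→d21:-→d22:-→d23:-→d24:-→d25:-→d26:-→d27:-→d28:-→d29:-→d30:H3 -> H3
  add 123.2.234.128/32 -> H4 at depth 32
  lookup 91.199.248.4: bits 010110111100011111111000 walk d0:H3→d1:-→d2:-→d3:-→d4:-→d5:-→d6:-→d7:-→d8:-→d9:-→d10:-→d11:-→d12:-→d13:-→d14:-→d15:-→d16:-→d17:-→d18:-→d19:-→d20:-→d21:-→d22:-→d23:-→d24:H4 -> H4
  add 0.0.0.0/1 -> H3 at depth 1
  lookup 63.178.212.17: bits 0 walk d0:H3→d1:H3 -> H3
  lookup 0.2.119.77: bits 0 walk d0:H3→d1:H3 -> H3
  lookup 74.8.134.48: bits 010010100000100010000110001100 walk d0:H3→d1:H3→d2:-→d3:-→d4:-→d5:-→d6:-→d7:-→d8:-→d9:-→d10:-→d11:-→d12:-→d13:-→d14:-→d15:-→d16:-→d17:-→d18:-→d19:-→d20:-→d21:-→d22:-→d23:-→d24:-→d25:-→d26:-→d27:-→d28:-→d29:-→d30:H3 -> H3
  - 123.2.234.128/32 clear@32
  - 74.8.134.48/30 clear@30
  - 91.199.248.0/24 clear@24
  add 120.0.0.0/5 -> H4 at depth 5
  lookup 0.2.128.4: bits 0 walk d0:H3→d1:H3 -> H3
  lookup 120.32.164.173: bits 011110 walk d0:H3→d1:H3→d2:-→d3:-→d4:-→d5:H4→d6:- -> H4
  - 0.0.0.0/1 clear@1
  lookup 120.0.117.89: bits 011110 walk d0:H3→d1:-→d2:-→d3:-→d4:-→d5:H4→d6:- -> H4
  add 91.199.0.0/16 -> H2 at depth 16
  lookup 91.199.0.22: bits 0101101111000111 walk d0:H3→d1:-→d2:-→d3:-→d4:-→d5:-→d6:-→d7:-→d8:-→d9:-→d10:-→d11:-→d12:-→d13:-→d14:-→d15:-→d16:H2 -> H2
  add 91.199.248.0/24 -> H0 at depth 24

== LOOKUPS ==
["H4","H3","H3","no-route","H3","H4","H3","H3","H3","H3","H4","H4","H2"]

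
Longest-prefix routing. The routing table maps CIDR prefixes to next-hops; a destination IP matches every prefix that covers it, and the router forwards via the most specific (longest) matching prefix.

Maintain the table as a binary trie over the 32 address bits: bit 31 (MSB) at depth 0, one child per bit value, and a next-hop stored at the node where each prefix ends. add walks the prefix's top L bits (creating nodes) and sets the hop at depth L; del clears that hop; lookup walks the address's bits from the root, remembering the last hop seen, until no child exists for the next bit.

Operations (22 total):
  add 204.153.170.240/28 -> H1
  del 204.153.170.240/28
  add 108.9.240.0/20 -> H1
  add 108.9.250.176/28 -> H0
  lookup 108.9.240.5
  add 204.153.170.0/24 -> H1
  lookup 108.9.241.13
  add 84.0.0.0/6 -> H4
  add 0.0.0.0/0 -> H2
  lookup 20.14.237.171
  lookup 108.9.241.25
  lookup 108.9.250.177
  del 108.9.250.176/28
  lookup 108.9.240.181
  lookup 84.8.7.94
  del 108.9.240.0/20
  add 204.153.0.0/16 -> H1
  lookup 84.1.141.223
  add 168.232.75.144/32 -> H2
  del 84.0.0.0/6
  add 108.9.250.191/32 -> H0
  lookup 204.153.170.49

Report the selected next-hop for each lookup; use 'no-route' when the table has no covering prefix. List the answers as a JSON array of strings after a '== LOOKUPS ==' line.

Trace:
  add 204.153.170.240/28 -> H1 at depth 28
  - 204.153.170.240/28 clear@28
  add 108.9.240.0/20 -> H1 at depth 20
  add 108.9.250.176/28 -> H0 at depth 28
  ? 108.9.240.5  path d0:-→d1:-→d2:-→d3:-→d4:-→d5:-→d6:-→d7:-→d8:-→d9:-→d10:-→d11:-→d12:-→d13:-→d14:-→d15:-→d16:-→d17:-→d18:-→d19:-→d20:H1  best=H1
  add 204.153.170.0/24 -> H1 at depth 24
  ? 108.9.241.13  path d0:-→d1:-→d2:-→d3:-→d4:-→d5:-→d6:-→d7:-→d8:-→d9:-→d10:-→d11:-→d12:-→d13:-→d14:-→d15:-→d16:-→d17:-→d18:-→d19:-→d20:H1  best=H1
  add 84.0.0.0/6 -> H4 at depth 6
  add 0.0.0.0/0 -> H2 at depth 0
  ? 20.14.237.171  path d0:H2→d1:-  best=H2
  ? 108.9.241.25  path d0:H2→d1:-→d2:-→d3:-→d4:-→d5:-→d6:-→d7:-→d8:-→d9:-→d10:-→d11:-→d12:-→d13:-→d14:-→d15:-→d16:-→d17:-→d18:-→d19:-→d20:H1  best=H1
  ? 108.9.250.177  path d0:H2→d1:-→d2:-→d3:-→d4:-→d5:-→d6:-→d7:-→d8:-→d9:-→d10:-→d11:-→d12:-→d13:-→d14:-→d15:-→d16:-→d17:-→d18:-→d19:-→d20:H1→d21:-→d22:-→d23:-→d24:-→d25:-→d26:-→d27:-→d28:H0  best=H0
  - 108.9.250.176/28 clear@28
  ? 108.9.240.181  path d0:H2→d1:-→d2:-→d3:-→d4:-→d5:-→d6:-→d7:-→d8:-→d9:-→d10:-→d11:-→d12:-→d13:-→d14:-→d15:-→d16:-→d17:-→d18:-→d19:-→d20:H1  best=H1
  ? 84.8.7.94  path d0:H2→d1:-→d2:-→d3:-→d4:-→d5:-→d6:H4  best=H4
  - 108.9.240.0/20 clear@20
  add 204.153.0.0/16 -> H1 at depth 16
  ? 84.1.141.223  path d0:H2→d1:-→d2:-→d3:-→d4:-→d5:-→d6:H4  best=H4
  add 168.232.75.144/32 -> H2 at depth 32
  - 84.0.0.0/6 clear@6
  add 108.9.250.191/32 -> H0 at depth 32
  ? 204.153.170.49  path d0:H2→d1:-→d2:-→d3:-→d4:-→d5:-→d6:-→d7:-→d8:-→d9:-→d10:-→d11:-→d12:-→d13:-→d14:-→d15:-→d16:H1→d17:-→d18:-→d19:-→d20:-→d21:-→d22:-→d23:-→d24:H1  best=H1

== LOOKUPS ==
["H1","H1","H2","H1","H0","H1","H4","H4","H1"]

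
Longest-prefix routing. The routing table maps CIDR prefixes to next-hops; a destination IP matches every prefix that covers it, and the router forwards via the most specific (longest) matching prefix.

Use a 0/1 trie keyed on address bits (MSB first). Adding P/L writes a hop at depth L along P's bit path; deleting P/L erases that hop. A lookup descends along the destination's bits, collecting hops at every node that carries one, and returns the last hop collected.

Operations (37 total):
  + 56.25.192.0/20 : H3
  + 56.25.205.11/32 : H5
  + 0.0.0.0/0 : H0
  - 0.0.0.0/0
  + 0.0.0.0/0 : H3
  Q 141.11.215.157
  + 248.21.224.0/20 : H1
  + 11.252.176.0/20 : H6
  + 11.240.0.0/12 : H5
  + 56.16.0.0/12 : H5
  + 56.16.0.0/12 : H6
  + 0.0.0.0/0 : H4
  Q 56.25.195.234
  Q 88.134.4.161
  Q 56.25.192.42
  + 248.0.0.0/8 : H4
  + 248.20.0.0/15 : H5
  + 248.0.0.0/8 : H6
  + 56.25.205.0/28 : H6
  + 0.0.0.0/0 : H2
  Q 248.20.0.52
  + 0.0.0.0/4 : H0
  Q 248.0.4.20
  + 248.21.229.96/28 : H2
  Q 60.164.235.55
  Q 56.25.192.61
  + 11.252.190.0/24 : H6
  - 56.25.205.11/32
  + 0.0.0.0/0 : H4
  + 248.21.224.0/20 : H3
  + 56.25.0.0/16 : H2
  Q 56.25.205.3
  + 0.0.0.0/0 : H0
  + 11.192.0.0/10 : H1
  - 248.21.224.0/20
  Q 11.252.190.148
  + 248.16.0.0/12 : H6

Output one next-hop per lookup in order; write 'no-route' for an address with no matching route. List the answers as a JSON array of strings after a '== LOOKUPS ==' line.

Apply in order:
  + 56.25.192.0/20 (H3) depth=20
  + 56.25.205.11/32 (H5) depth=32
  + 0.0.0.0/0 (H0) depth=0
  del 0.0.0.0/0 (clear depth 0)
  + 0.0.0.0/0 (H3) depth=0
  Q 141.11.215.157: descend ε ; hops seen [H3] ; pick H3
  + 248.21.224.0/20 (H1) depth=20
  + 11.252.176.0/20 (H6) depth=20
  + 11.240.0.0/12 (H5) depth=12
  + 56.16.0.0/12 (H5) depth=12
  + 56.16.0.0/12 (H6) depth=12
  + 0.0.0.0/0 (H4) depth=0
  Q 56.25.195.234: descend 00111000000110011100 ; hops seen [H4,H6,H3] ; pick H3
  Q 88.134.4.161: descend 0 ; hops seen [H4] ; pick H4
  Q 56.25.192.42: descend 00111000000110011100 ; hops seen [H4,H6,H3] ; pick H3
  + 248.0.0.0/8 (H4) depth=8
  + 248.20.0.0/15 (H5) depth=15
  + 248.0.0.0/8 (H6) depth=8
  + 56.25.205.0/28 (H6) depth=28
  + 0.0.0.0/0 (H2) depth=0
  Q 248.20.0.52: descend 111110000001010 ; hops seen [H2,H6,H5] ; pick H5
  + 0.0.0.0/4 (H0) depth=4
  Q 248.0.4.20: descend 11111000000 ; hops seen [H2,H6] ; pick H6
  + 248.21.229.96/28 (H2) depth=28
  Q 60.164.235.55: descend 00111 ; hops seen [H2] ; pick H2
  Q 56.25.192.61: descend 00111000000110011100 ; hops seen [H2,H6,H3] ; pick H3
  + 11.252.190.0/24 (H6) depth=24
  del 56.25.205.11/32 (clear depth 32)
  + 0.0.0.0/0 (H4) depth=0
  + 248.21.224.0/20 (H3) depth=20
  + 56.25.0.0/16 (H2) depth=16
  Q 56.25.205.3: descend 0011100000011001110011010000 ; hops seen [H4,H6,H2,H3,H6] ; pick H6
  + 0.0.0.0/0 (H0) depth=0
  + 11.192.0.0/10 (H1) depth=10
  del 248.21.224.0/20 (clear depth 20)
  Q 11.252.190.148: descend 000010111111110010111110 ; hops seen [H0,H0,H1,H5,H6,H6] ; pick H6
  + 248.16.0.0/12 (H6) depth=12

== LOOKUPS ==
["H3","H3","H4","H3","H5","H6","H2","H3","H6","H6"]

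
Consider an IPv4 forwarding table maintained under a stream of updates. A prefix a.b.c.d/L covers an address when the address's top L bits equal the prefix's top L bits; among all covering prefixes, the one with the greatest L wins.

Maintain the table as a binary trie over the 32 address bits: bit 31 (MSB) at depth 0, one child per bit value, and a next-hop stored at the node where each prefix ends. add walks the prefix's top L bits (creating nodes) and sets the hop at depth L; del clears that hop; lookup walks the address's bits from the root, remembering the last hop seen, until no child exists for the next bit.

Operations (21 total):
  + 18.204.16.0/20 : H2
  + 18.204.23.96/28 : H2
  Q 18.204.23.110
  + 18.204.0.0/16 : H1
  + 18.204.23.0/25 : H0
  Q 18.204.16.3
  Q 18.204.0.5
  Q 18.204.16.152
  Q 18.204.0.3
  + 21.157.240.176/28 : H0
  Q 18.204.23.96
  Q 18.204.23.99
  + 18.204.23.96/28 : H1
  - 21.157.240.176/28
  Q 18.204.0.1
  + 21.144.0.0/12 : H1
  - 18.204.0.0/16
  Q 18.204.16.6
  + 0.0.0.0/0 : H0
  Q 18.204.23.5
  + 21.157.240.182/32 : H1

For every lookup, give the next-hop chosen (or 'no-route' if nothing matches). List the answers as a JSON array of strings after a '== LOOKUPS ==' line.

Apply in order:
  + 18.204.16.0/20 (H2) depth=20
  + 18.204.23.96/28 (H2) depth=28
  lookup 18.204.23.110: bits 0001001011001100000101110110 walk d0:-→d1:-→d2:-→d3:-→d4:-→d5:-→d6:-→d7:-→d8:-→d9:-→d10:-→d11:-→d12:-→d13:-→d14:-→d15:-→d16:-→d17:-→d18:-→d19:-→d20:H2→d21:-→d22:-→d23:-→d24:-→d25:-→d26:-→d27:-→d28:H2 -> H2
  + 18.204.0.0/16 (H1) depth=16
  + 18.204.23.0/25 (H0) depth=25
  lookup 18.204.16.3: bits 000100101100110000010 walk d0:-→d1:-→d2:-→d3:-→d4:-→d5:-→d6:-→d7:-→d8:-→d9:-→d10:-→d11:-→d12:-→d13:-→d14:-→d15:-→d16:H1→d17:-→d18:-→d19:-→d20:H2→d21:- -> H2
  lookup 18.204.0.5: bits 0001001011001100000 walk d0:-→d1:-→d2:-→d3:-→d4:-→d5:-→d6:-→d7:-→d8:-→d9:-→d10:-→d11:-→d12:-→d13:-→d14:-→d15:-→d16:H1→d17:-→d18:-→d19:- -> H1
  lookup 18.204.16.152: bits 000100101100110000010 walk d0:-→d1:-→d2:-→d3:-→d4:-→d5:-→d6:-→d7:-→d8:-→d9:-→d10:-→d11:-→d12:-→d13:-→d14:-→d15:-→d16:H1→d17:-→d18:-→d19:-→d20:H2→d21:- -> H2
  lookup 18.204.0.3: bits 0001001011001100000 walk d0:-→d1:-→d2:-→d3:-→d4:-→d5:-→d6:-→d7:-→d8:-→d9:-→d10:-→d11:-→d12:-→d13:-→d14:-→d15:-→d16:H1→d17:-→d18:-→d19:- -> H1
  + 21.157.240.176/28 (H0) depth=28
  lookup 18.204.23.96: bits 0001001011001100000101110110 walk d0:-→d1:-→d2:-→d3:-→d4:-→d5:-→d6:-→d7:-→d8:-→d9:-→d10:-→d11:-→d12:-→d13:-→d14:-→d15:-→d16:H1→d17:-→d18:-→d19:-→d20:H2→d21:-→d22:-→d23:-→d24:-→d25:H0→d26:-→d27:-→d28:H2 -> H2
  lookup 18.204.23.99: bits 0001001011001100000101110110 walk d0:-→d1:-→d2:-→d3:-→d4:-→d5:-→d6:-→d7:-→d8:-→d9:-→d10:-→d11:-→d12:-→d13:-→d14:-→d15:-→d16:H1→d17:-→d18:-→d19:-→d20:H2→d21:-→d22:-→d23:-→d24:-→d25:H0→d26:-→d27:-→d28:H2 -> H2
  + 18.204.23.96/28 (H1) depth=28
  - 21.157.240.176/28 clear@28
  lookup 18.204.0.1: bits 0001001011001100000 walk d0:-→d1:-→d2:-→d3:-→d4:-→d5:-→d6:-→d7:-→d8:-→d9:-→d10:-→d11:-→d12:-→d13:-→d14:-→d15:-→d16:H1→d17:-→d18:-→d19:- -> H1
  + 21.144.0.0/12 (H1) depth=12
  - 18.204.0.0/16 clear@16
  lookup 18.204.16.6: bits 000100101100110000010 walk d0:-→d1:-→d2:-→d3:-→d4:-→d5:-→d6:-→d7:-→d8:-→d9:-→d10:-→d11:-→d12:-→d13:-→d14:-→d15:-→d16:-→d17:-→d18:-→d19:-→d20:H2→d21:- -> H2
  + 0.0.0.0/0 (H0) depth=0
  lookup 18.204.23.5: bits 0001001011001100000101110 walk d0:H0→d1:-→d2:-→d3:-→d4:-→d5:-→d6:-→d7:-→d8:-→d9:-→d10:-→d11:-→d12:-→d13:-→d14:-→d15:-→d16:-→d17:-→d18:-→d19:-→d20:H2→d21:-→d22:-→d23:-→d24:-→d25:H0 -> H0
  + 21.157.240.182/32 (H1) depth=32

== LOOKUPS ==
["H2","H2","H1","H2","H1","H2","H2","H1","H2","H0"]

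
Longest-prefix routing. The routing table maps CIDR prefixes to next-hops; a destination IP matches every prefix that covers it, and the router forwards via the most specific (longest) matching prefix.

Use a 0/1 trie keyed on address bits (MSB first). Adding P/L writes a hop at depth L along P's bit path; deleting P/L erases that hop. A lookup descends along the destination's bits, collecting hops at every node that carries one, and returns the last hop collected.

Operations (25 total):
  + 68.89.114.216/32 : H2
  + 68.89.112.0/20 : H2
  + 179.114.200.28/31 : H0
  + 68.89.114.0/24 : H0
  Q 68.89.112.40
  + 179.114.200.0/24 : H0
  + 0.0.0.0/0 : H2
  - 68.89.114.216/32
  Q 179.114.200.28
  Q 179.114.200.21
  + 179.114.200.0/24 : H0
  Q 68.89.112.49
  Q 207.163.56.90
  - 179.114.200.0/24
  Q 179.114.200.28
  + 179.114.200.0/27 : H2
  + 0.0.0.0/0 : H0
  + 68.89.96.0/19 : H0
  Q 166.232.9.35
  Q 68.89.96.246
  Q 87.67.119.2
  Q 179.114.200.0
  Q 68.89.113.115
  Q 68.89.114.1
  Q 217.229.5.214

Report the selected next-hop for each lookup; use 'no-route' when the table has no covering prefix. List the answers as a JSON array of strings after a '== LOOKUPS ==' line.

Apply in order:
  add 68.89.114.216/32 -> H2 at depth 32
  add 68.89.112.0/20 -> H2 at depth 20
  add 179.114.200.28/31 -> H0 at depth 31
  add 68.89.114.0/24 -> H0 at depth 24
  Q 68.89.112.40: descend 0100010001011001011100 ; hops seen [H2] ; pick H2
  add 179.114.200.0/24 -> H0 at depth 24
  add 0.0.0.0/0 -> H2 at depth 0
  del 68.89.114.216/32 (clear depth 32)
  Q 179.114.200.28: descend 1011001101110010110010000001110 ; hops seen [H2,H0,H0] ; pick H0
  Q 179.114.200.21: descend 1011001101110010110010000001 ; hops seen [H2,H0] ; pick H0
  add 179.114.200.0/24 -> H0 at depth 24
  Q 68.89.112.49: descend 0100010001011001011100 ; hops seen [H2,H2] ; pick H2
  Q 207.163.56.90: descend 1 ; hops seen [H2] ; pick H2
  del 179.114.200.0/24 (clear depth 24)
  Q 179.114.200.28: descend 1011001101110010110010000001110 ; hops seen [H2,H0] ; pick H0
  add 179.114.200.0/27 -> H2 at depth 27
  add 0.0.0.0/0 -> H0 at depth 0
  add 68.89.96.0/19 -> H0 at depth 19
  Q 166.232.9.35: descend 101 ; hops seen [H0] ; pick H0
  Q 68.89.96.246: descend 0100010001011001011 ; hops seen [H0,H0] ; pick H0
  Q 87.67.119.2: descend 010 ; hops seen [H0] ; pick H0
  Q 179.114.200.0: descend 101100110111001011001000000 ; hops seen [H0,H2] ; pick H2
  Q 68.89.113.115: descend 0100010001011001011100 ; hops seen [H0,H0,H2] ; pick H2
  Q 68.89.114.1: descend 010001000101100101110010 ; hops seen [H0,H0,H2,H0] ; pick H0
  Q 217.229.5.214: descend 1 ; hops seen [H0] ; pick H0

== LOOKUPS ==
["H2","H0","H0","H2","H2","H0","H0","H0","H0","H2","H2","H0","H0"]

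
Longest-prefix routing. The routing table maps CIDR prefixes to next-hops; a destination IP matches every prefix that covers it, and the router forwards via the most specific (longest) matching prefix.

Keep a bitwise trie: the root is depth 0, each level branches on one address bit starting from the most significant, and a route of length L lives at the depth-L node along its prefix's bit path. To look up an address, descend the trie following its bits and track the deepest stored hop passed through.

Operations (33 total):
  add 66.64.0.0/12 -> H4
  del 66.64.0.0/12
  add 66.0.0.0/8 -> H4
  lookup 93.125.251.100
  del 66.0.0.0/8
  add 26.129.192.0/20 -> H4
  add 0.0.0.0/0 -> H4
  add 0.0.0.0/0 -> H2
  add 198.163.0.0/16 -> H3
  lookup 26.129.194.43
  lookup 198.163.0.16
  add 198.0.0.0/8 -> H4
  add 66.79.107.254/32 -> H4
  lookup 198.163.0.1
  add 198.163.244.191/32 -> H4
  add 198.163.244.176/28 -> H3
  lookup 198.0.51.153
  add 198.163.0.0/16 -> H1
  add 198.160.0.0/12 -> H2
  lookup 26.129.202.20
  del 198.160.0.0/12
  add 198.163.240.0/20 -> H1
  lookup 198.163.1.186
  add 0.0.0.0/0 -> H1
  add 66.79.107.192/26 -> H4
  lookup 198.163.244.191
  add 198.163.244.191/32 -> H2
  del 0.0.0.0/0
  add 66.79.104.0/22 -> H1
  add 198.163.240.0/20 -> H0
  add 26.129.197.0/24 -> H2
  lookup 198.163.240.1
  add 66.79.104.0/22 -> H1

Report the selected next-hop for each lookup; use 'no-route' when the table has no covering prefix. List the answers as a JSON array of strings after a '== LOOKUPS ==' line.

Trace:
  add 66.64.0.0/12 -> H4 at depth 12
  - 66.64.0.0/12 clear@12
  add 66.0.0.0/8 -> H4 at depth 8
  lookup 93.125.251.100: bits 010 walk d0:-→d1:-→d2:-→d3:- -> no-route
  - 66.0.0.0/8 clear@8
  add 26.129.192.0/20 -> H4 at depth 20
  add 0.0.0.0/0 -> H4 at depth 0
  add 0.0.0.0/0 -> H2 at depth 0
  add 198.163.0.0/16 -> H3 at depth 16
  lookup 26.129.194.43: bits 00011010100000011100 walk d0:H2→d1:-→d2:-→d3:-→d4:-→d5:-→d6:-→d7:-→d8:-→d9:-→d10:-→d11:-→d12:-→d13:-→d14:-→d15:-→d16:-→d17:-→d18:-→d19:-→d20:H4 -> H4
  lookup 198.163.0.16: bits 1100011010100011 walk d0:H2→d1:-→d2:-→d3:-→d4:-→d5:-→d6:-→d7:-→d8:-→d9:-→d10:-→d11:-→d12:-→d13:-→d14:-→d15:-→d16:H3 -> H3
  add 198.0.0.0/8 -> H4 at depth 8
  add 66.79.107.254/32 -> H4 at depth 32
  lookup 198.163.0.1: bits 1100011010100011 walk d0:H2→d1:-→d2:-→d3:-→d4:-→d5:-→d6:-→d7:-→d8:H4→d9:-→d10:-→d11:-→d12:-→d13:-→d14:-→d15:-→d16:H3 -> H3
  add 198.163.244.191/32 -> H4 at depth 32
  add 198.163.244.176/28 -> H3 at depth 28
  lookup 198.0.51.153: bits 11000110 walk d0:H2→d1:-→d2:-→d3:-→d4:-→d5:-→d6:-→d7:-→d8:H4 -> H4
  add 198.163.0.0/16 -> H1 at depth 16
  add 198.160.0.0/12 -> H2 at depth 12
  lookup 26.129.202.20: bits 00011010100000011100 walk d0:H2→d1:-→d2:-→d3:-→d4:-→d5:-→d6:-→d7:-→d8:-→d9:-→d10:-→d11:-→d12:-→d13:-→d14:-→d15:-→d16:-→d17:-→d18:-→d19:-→d20:H4 -> H4
  - 198.160.0.0/12 clear@12
  add 198.163.240.0/20 -> H1 at depth 20
  lookup 198.163.1.186: bits 1100011010100011 walk d0:H2→d1:-→d2:-→d3:-→d4:-→d5:-→d6:-→d7:-→d8:H4→d9:-→d10:-→d11:-→d12:-→d13:-→d14:-→d15:-→d16:H1 -> H1
  add 0.0.0.0/0 -> H1 at depth 0
  add 66.79.107.192/26 -> H4 at depth 26
  lookup 198.163.244.191: bits 11000110101000111111010010111111 walk d0:H1→d1:-→d2:-→d3:-→d4:-→d5:-→d6:-→d7:-→d8:H4→d9:-→d10:-→d11:-→d12:-→d13:-→d14:-→d15:-→d16:H1→d17:-→d18:-→d19:-→d20:H1→d21:-→d22:-→d23:-→d24:-→d25:-→d26:-→d27:-→d28:H3→d29:-→d30:-→d31:-→d32:H4 -> H4
  add 198.163.244.191/32 -> H2 at depth 32
  - 0.0.0.0/0 clear@0
  add 66.79.104.0/22 -> H1 at depth 22
  add 198.163.240.0/20 -> H0 at depth 20
  add 26.129.197.0/24 -> H2 at depth 24
  lookup 198.163.240.1: bits 110001101010001111110 walk d0:-→d1:-→d2:-→d3:-→d4:-→d5:-→d6:-→d7:-→d8:H4→d9:-→d10:-→d11:-→d12:-→d13:-→d14:-→d15:-→d16:H1→d17:-→d18:-→d19:-→d20:H0→d21:- -> H0
  add 66.79.104.0/22 -> H1 at depth 22

== LOOKUPS ==
["no-route","H4","H3","H3","H4","H4","H1","H4","H0"]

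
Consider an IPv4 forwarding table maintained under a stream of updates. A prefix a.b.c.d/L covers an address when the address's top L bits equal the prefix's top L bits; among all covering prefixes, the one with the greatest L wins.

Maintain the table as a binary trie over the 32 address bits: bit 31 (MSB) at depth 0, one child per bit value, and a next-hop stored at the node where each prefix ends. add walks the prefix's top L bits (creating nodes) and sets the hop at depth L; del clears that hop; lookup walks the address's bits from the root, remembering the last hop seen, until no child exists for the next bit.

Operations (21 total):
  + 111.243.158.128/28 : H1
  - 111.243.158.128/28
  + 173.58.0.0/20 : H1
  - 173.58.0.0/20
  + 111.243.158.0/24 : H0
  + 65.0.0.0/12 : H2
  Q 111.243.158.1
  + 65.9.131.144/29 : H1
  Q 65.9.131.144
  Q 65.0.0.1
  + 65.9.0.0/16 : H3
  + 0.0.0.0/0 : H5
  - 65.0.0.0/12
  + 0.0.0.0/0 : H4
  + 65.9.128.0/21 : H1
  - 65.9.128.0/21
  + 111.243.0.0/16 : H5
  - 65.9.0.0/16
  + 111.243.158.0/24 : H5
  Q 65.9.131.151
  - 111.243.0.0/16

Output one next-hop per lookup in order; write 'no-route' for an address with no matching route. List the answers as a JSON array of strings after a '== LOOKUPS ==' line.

Apply in order:
  + 111.243.158.128/28 (H1) depth=28
  del 111.243.158.128/28 (clear depth 28)
  + 173.58.0.0/20 (H1) depth=20
  del 173.58.0.0/20 (clear depth 20)
  + 111.243.158.0/24 (H0) depth=24
  + 65.0.0.0/12 (H2) depth=12
  ? 111.243.158.1  path d0:-→d1:-→d2:-→d3:-→d4:-→d5:-→d6:-→d7:-→d8:-→d9:-→d10:-→d11:-→d12:-→d13:-→d14:-→d15:-→d16:-→d17:-→d18:-→d19:-→d20:-→d21:-→d22:-→d23:-→d24:H0  best=H0
  + 65.9.131.144/29 (H1) depth=29
  ? 65.9.131.144  path d0:-→d1:-→d2:-→d3:-→d4:-→d5:-→d6:-→d7:-→d8:-→d9:-→d10:-→d11:-→d12:H2→d13:-→d14:-→d15:-→d16:-→d17:-→d18:-→d19:-→d20:-→d21:-→d22:-→d23:-→d24:-→d25:-→d26:-→d27:-→d28:-→d29:H1  best=H1
  ? 65.0.0.1  path d0:-→d1:-→d2:-→d3:-→d4:-→d5:-→d6:-→d7:-→d8:-→d9:-→d10:-→d11:-→d12:H2  best=H2
  + 65.9.0.0/16 (H3) depth=16
  + 0.0.0.0/0 (H5) depth=0
  del 65.0.0.0/12 (clear depth 12)
  + 0.0.0.0/0 (H4) depth=0
  + 65.9.128.0/21 (H1) depth=21
  del 65.9.128.0/21 (clear depth 21)
  + 111.243.0.0/16 (H5) depth=16
  del 65.9.0.0/16 (clear depth 16)
  + 111.243.158.0/24 (H5) depth=24
  ? 65.9.131.151  path d0:H4→d1:-→d2:-→d3:-→d4:-→d5:-→d6:-→d7:-→d8:-→d9:-→d10:-→d11:-→d12:-→d13:-→d14:-→d15:-→d16:-→d17:-→d18:-→d19:-→d20:-→d21:-→d22:-→d23:-→d24:-→d25:-→d26:-→d27:-→d28:-→d29:H1  best=H1
  del 111.243.0.0/16 (clear depth 16)

== LOOKUPS ==
["H0","H1","H2","H1"]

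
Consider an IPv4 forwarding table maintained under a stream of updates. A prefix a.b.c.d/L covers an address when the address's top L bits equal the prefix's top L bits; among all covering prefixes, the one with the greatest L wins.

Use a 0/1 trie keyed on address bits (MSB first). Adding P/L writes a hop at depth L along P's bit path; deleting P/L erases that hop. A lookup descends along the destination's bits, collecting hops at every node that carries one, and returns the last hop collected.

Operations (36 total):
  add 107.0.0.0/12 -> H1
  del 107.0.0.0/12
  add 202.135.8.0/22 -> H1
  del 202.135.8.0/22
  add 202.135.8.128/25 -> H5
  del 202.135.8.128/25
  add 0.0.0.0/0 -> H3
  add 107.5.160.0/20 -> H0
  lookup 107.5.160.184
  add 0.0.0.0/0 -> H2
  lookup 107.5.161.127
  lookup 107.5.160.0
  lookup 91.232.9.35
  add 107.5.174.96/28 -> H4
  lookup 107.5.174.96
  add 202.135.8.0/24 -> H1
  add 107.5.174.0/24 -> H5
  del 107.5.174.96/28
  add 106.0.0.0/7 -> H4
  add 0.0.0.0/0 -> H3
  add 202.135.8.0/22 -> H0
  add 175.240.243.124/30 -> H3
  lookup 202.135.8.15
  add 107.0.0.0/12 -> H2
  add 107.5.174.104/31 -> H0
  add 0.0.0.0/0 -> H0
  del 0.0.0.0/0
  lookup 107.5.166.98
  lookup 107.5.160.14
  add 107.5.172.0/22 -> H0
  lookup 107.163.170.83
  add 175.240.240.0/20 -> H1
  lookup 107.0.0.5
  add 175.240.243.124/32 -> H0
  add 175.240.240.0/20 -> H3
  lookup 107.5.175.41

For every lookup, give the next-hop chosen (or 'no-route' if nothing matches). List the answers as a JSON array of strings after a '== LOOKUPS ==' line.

Process each operation:
  + 107.0.0.0/12 (H1) depth=12
  del 107.0.0.0/12 (clear depth 12)
  + 202.135.8.0/22 (H1) depth=22
  del 202.135.8.0/22 (clear depth 22)
  + 202.135.8.128/25 (H5) depth=25
  del 202.135.8.128/25 (clear depth 25)
  + 0.0.0.0/0 (H3) depth=0
  + 107.5.160.0/20 (H0) depth=20
  lookup 107.5.160.184: bits 01101011000001011010 walk d0:H3→d1:-→d2:-→d3:-→d4:-→d5:-→d6:-→d7:-→d8:-→d9:-→d10:-→d11:-→d12:-→d13:-→d14:-→d15:-→d16:-→d17:-→d18:-→d19:-→d20:H0 -> H0
  + 0.0.0.0/0 (H2) depth=0
  lookup 107.5.161.127: bits 01101011000001011010 walk d0:H2→d1:-→d2:-→d3:-→d4:-→d5:-→d6:-→d7:-→d8:-→d9:-→d10:-→d11:-→d12:-→d13:-→d14:-→d15:-→d16:-→d17:-→d18:-→d19:-→d20:H0 -> H0
  lookup 107.5.160.0: bits 01101011000001011010 walk d0:H2→d1:-→d2:-→d3:-→d4:-→d5:-→d6:-→d7:-→d8:-→d9:-→d10:-→d11:-→d12:-→d13:-→d14:-→d15:-→d16:-→d17:-→d18:-→d19:-→d20:H0 -> H0
  lookup 91.232.9.35: bits 01 walk d0:H2→d1:-→d2:- -> H2
  + 107.5.174.96/28 (H4) depth=28
  lookup 107.5.174.96: bits 0110101100000101101011100110 walk d0:H2→d1:-→d2:-→d3:-→d4:-→d5:-→d6:-→d7:-→d8:-→d9:-→d10:-→d11:-→d12:-→d13:-→d14:-→d15:-→d16:-→d17:-→d18:-→d19:-→d20:H0→d21:-→d22:-→d23:-→d24:-→d25:-→d26:-→d27:-→d28:H4 -> H4
  + 202.135.8.0/24 (H1) depth=24
  + 107.5.174.0/24 (H5) depth=24
  del 107.5.174.96/28 (clear depth 28)
  + 106.0.0.0/7 (H4) depth=7
  + 0.0.0.0/0 (H3) depth=0
  + 202.135.8.0/22 (H0) depth=22
  + 175.240.243.124/30 (H3) depth=30
  lookup 202.135.8.15: bits 110010101000011100001000 walk d0:H3→d1:-→d2:-→d3:-→d4:-→d5:-→d6:-→d7:-→d8:-→d9:-→d10:-→d11:-→d12:-→d13:-→d14:-→d15:-→d16:-→d17:-→d18:-→d19:-→d20:-→d21:-→d22:H0→d23:-→d24:H1 -> H1
  + 107.0.0.0/12 (H2) depth=12
  + 107.5.174.104/31 (H0) depth=31
  + 0.0.0.0/0 (H0) depth=0
  del 0.0.0.0/0 (clear depth 0)
  lookup 107.5.166.98: bits 01101011000001011010 walk d0:-→d1:-→d2:-→d3:-→d4:-→d5:-→d6:-→d7:H4→d8:-→d9:-→d10:-→d11:-→d12:H2→d13:-→d14:-→d15:-→d16:-→d17:-→d18:-→d19:-→d20:H0 -> H0
  lookup 107.5.160.14: bits 01101011000001011010 walk d0:-→d1:-→d2:-→d3:-→d4:-→d5:-→d6:-→d7:H4→d8:-→d9:-→d10:-→d11:-→d12:H2→d13:-→d14:-→d15:-→d16:-→d17:-→d18:-→d19:-→d20:H0 -> H0
  + 107.5.172.0/22 (H0) depth=22
  lookup 107.163.170.83: bits 01101011 walk d0:-→d1:-→d2:-→d3:-→d4:-→d5:-→d6:-→d7:H4→d8:- -> H4
  + 175.240.240.0/20 (H1) depth=20
  lookup 107.0.0.5: bits 0110101100000 walk d0:-→d1:-→d2:-→d3:-→d4:-→d5:-→d6:-→d7:H4→d8:-→d9:-→d10:-→d11:-→d12:H2→d13:- -> H2
  + 175.240.243.124/32 (H0) depth=32
  + 175.240.240.0/20 (H3) depth=20
  lookup 107.5.175.41: bits 01101011000001011010111 walk d0:-→d1:-→d2:-→d3:-→d4:-→d5:-→d6:-→d7:H4→d8:-→d9:-→d10:-→d11:-→d12:H2→d13:-→d14:-→d15:-→d16:-→d17:-→d18:-→d19:-→d20:H0→d21:-→d22:H0→d23:- -> H0

== LOOKUPS ==
["H0","H0","H0","H2","H4","H1","H0","H0","H4","H2","H0"]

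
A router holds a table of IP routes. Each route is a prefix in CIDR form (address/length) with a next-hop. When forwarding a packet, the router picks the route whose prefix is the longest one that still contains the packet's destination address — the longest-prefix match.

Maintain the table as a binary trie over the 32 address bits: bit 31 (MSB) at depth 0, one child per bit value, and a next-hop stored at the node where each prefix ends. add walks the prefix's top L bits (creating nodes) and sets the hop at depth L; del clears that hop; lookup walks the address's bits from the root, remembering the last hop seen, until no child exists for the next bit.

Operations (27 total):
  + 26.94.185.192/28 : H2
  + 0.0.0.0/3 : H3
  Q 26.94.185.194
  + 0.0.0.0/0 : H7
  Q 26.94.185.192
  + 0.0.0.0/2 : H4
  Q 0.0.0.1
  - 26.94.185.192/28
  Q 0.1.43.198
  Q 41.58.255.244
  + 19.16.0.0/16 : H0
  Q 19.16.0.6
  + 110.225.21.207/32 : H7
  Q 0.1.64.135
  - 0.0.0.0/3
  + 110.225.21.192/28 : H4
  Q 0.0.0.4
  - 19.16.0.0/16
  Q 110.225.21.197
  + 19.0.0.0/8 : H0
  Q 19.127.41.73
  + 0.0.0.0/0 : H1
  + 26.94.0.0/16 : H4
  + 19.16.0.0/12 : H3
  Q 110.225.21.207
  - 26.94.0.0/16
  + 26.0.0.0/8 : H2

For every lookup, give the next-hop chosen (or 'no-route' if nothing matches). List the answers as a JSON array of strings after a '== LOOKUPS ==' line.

Apply in order:
  add 26.94.185.192/28 -> H2 at depth 28
  add 0.0.0.0/3 -> H3 at depth 3
  lookup 26.94.185.194: bits 0001101001011110101110011100 walk d0:-→d1:-→d2:-→d3:H3→d4:-→d5:-→d6:-→d7:-→d8:-→d9:-→d10:-→d11:-→d12:-→d13:-→d14:-→d15:-→d16:-→d17:-→d18:-→d19:-→d20:-→d21:-→d22:-→d23:-→d24:-→d25:-→d26:-→d27:-→d28:H2 -> H2
  add 0.0.0.0/0 -> H7 at depth 0
  lookup 26.94.185.192: bits 0001101001011110101110011100 walk d0:H7→d1:-→d2:-→d3:H3→d4:-→d5:-→d6:-→d7:-→d8:-→d9:-→d10:-→d11:-→d12:-→d13:-→d14:-→d15:-→d16:-→d17:-→d18:-→d19:-→d20:-→d21:-→d22:-→d23:-→d24:-→d25:-→d26:-→d27:-→d28:H2 -> H2
  add 0.0.0.0/2 -> H4 at depth 2
  lookup 0.0.0.1: bits 000 walk d0:H7→d1:-→d2:H4→d3:H3 -> H3
  - 26.94.185.192/28 clear@28
  lookup 0.1.43.198: bits 000 walk d0:H7→d1:-→d2:H4→d3:H3 -> H3
  lookup 41.58.255.244: bits 00 walk d0:H7→d1:-→d2:H4 -> H4
  add 19.16.0.0/16 -> H0 at depth 16
  lookup 19.16.0.6: bits 0001001100010000 walk d0:H7→d1:-→d2:H4→d3:H3→d4:-→d5:-→d6:-→d7:-→d8:-→d9:-→d10:-→d11:-→d12:-→d13:-→d14:-→d15:-→d16:H0 -> H0
  add 110.225.21.207/32 -> H7 at depth 32
  lookup 0.1.64.135: bits 000 walk d0:H7→d1:-→d2:H4→d3:H3 -> H3
  - 0.0.0.0/3 clear@3
  add 110.225.21.192/28 -> H4 at depth 28
  lookup 0.0.0.4: bits 000 walk d0:H7→d1:-→d2:H4→d3:- -> H4
  - 19.16.0.0/16 clear@16
  lookup 110.225.21.197: bits 0110111011100001000101011100 walk d0:H7→d1:-→d2:-→d3:-→d4:-→d5:-→d6:-→d7:-→d8:-→d9:-→d10:-→d11:-→d12:-→d13:-→d14:-→d15:-→d16:-→d17:-→d18:-→d19:-→d20:-→d21:-→d22:-→d23:-→d24:-→d25:-→d26:-→d27:-→d28:H4 -> H4
  add 19.0.0.0/8 -> H0 at depth 8
  lookup 19.127.41.73: bits 000100110 walk d0:H7→d1:-→d2:H4→d3:-→d4:-→d5:-→d6:-→d7:-→d8:H0→d9:- -> H0
  add 0.0.0.0/0 -> H1 at depth 0
  add 26.94.0.0/16 -> H4 at depth 16
  add 19.16.0.0/12 -> H3 at depth 12
  lookup 110.225.21.207: bits 01101110111000010001010111001111 walk d0:H1→d1:-→d2:-→d3:-→d4:-→d5:-→d6:-→d7:-→d8:-→d9:-→d10:-→d11:-→d12:-→d13:-→d14:-→d15:-→d16:-→d17:-→d18:-→d19:-→d20:-→d21:-→d22:-→d23:-→d24:-→d25:-→d26:-→d27:-→d28:H4→d29:-→d30:-→d31:-→d32:H7 -> H7
  - 26.94.0.0/16 clear@16
  add 26.0.0.0/8 -> H2 at depth 8

== LOOKUPS ==
["H2","H2","H3","H3","H4","H0","H3","H4","H4","H0","H7"]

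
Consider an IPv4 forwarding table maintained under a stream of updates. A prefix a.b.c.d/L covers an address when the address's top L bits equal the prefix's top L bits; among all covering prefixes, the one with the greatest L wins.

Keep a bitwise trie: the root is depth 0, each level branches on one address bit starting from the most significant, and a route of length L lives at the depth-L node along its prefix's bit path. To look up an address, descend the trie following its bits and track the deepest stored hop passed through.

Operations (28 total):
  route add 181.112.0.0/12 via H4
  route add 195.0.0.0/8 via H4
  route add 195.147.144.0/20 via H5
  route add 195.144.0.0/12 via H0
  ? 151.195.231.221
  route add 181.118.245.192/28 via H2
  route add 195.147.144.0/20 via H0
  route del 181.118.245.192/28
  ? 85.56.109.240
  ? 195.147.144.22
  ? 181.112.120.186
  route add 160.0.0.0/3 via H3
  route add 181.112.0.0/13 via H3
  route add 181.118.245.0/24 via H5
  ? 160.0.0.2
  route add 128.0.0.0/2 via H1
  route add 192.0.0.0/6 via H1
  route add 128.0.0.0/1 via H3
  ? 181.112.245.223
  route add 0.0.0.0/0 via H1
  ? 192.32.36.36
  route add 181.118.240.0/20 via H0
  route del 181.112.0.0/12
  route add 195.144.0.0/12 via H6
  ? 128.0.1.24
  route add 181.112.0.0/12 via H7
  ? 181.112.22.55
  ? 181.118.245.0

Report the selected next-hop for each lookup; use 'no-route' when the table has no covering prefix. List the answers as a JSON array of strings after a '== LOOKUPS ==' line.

Trace:
  add 181.112.0.0/12 -> H4 at depth 12
  add 195.0.0.0/8 -> H4 at depth 8
  add 195.147.144.0/20 -> H5 at depth 20
  add 195.144.0.0/12 -> H0 at depth 12
  ? 151.195.231.221  path d0:-→d1:-→d2:-  best=no-route
  add 181.118.245.192/28 -> H2 at depth 28
  add 195.147.144.0/20 -> H0 at depth 20
  del 181.118.245.192/28 (clear depth 28)
  ? 85.56.109.240  path d0:-  best=no-route
  ? 195.147.144.22  path d0:-→d1:-→d2:-→d3:-→d4:-→d5:-→d6:-→d7:-→d8:H4→d9:-→d10:-→d11:-→d12:H0→d13:-→d14:-→d15:-→d16:-→d17:-→d18:-→d19:-→d20:H0  best=H0
  ? 181.112.120.186  path d0:-→d1:-→d2:-→d3:-→d4:-→d5:-→d6:-→d7:-→d8:-→d9:-→d10:-→d11:-→d12:H4→d13:-  best=H4
  add 160.0.0.0/3 -> H3 at depth 3
  add 181.112.0.0/13 -> H3 at depth 13
  add 181.118.245.0/24 -> H5 at depth 24
  ? 160.0.0.2  path d0:-→d1:-→d2:-→d3:H3  best=H3
  add 128.0.0.0/2 -> H1 at depth 2
  add 192.0.0.0/6 -> H1 at depth 6
  add 128.0.0.0/1 -> H3 at depth 1
  ? 181.112.245.223  path d0:-→d1:H3→d2:H1→d3:H3→d4:-→d5:-→d6:-→d7:-→d8:-→d9:-→d10:-→d11:-→d12:H4→d13:H3  best=H3
  add 0.0.0.0/0 -> H1 at depth 0
  ? 192.32.36.36  path d0:H1→d1:H3→d2:-→d3:-→d4:-→d5:-→d6:H1  best=H1
  add 181.118.240.0/20 -> H0 at depth 20
  del 181.112.0.0/12 (clear depth 12)
  add 195.144.0.0/12 -> H6 at depth 12
  ? 128.0.1.24  path d0:H1→d1:H3→d2:H1  best=H1
  add 181.112.0.0/12 -> H7 at depth 12
  ? 181.112.22.55  path d0:H1→d1:H3→d2:H1→d3:H3→d4:-→d5:-→d6:-→d7:-→d8:-→d9:-→d10:-→d11:-→d12:H7→d13:H3  best=H3
  ? 181.118.245.0  path d0:H1→d1:H3→d2:H1→d3:H3→d4:-→d5:-→d6:-→d7:-→d8:-→d9:-→d10:-→d11:-→d12:H7→d13:H3→d14:-→d15:-→d16:-→d17:-→d18:-→d19:-→d20:H0→d21:-→d22:-→d23:-→d24:H5  best=H5

== LOOKUPS ==
["no-route","no-route","H0","H4","H3","H3","H1","H1","H3","H5"]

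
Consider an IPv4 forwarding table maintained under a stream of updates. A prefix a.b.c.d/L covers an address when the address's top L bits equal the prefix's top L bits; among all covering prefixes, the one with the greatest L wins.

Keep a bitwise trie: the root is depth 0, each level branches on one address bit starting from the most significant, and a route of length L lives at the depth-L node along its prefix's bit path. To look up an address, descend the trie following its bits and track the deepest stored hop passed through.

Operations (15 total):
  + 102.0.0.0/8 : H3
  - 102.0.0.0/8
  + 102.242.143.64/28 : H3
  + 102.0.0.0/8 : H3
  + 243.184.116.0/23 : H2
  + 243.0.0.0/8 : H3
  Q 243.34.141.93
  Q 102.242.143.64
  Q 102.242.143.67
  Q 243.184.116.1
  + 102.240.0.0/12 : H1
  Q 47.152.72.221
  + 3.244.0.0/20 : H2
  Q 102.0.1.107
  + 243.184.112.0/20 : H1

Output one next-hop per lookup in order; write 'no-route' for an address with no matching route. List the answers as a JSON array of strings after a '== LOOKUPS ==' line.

Apply in order:
  add 102.0.0.0/8 -> H3 at depth 8
  del 102.0.0.0/8 (clear depth 8)
  add 102.242.143.64/28 -> H3 at depth 28
  add 102.0.0.0/8 -> H3 at depth 8
  add 243.184.116.0/23 -> H2 at depth 23
  add 243.0.0.0/8 -> H3 at depth 8
  ? 243.34.141.93  path d0:-→d1:-→d2:-→d3:-→d4:-→d5:-→d6:-→d7:-→d8:H3  best=H3
  ? 102.242.143.64  path d0:-→d1:-→d2:-→d3:-→d4:-→d5:-→d6:-→d7:-→d8:H3→d9:-→d10:-→d11:-→d12:-→d13:-→d14:-→d15:-→d16:-→d17:-→d18:-→d19:-→d20:-→d21:-→d22:-→d23:-→d24:-→d25:-→d26:-→d27:-→d28:H3  best=H3
  ? 102.242.143.67  path d0:-→d1:-→d2:-→d3:-→d4:-→d5:-→d6:-→d7:-→d8:H3→d9:-→d10:-→d11:-→d12:-→d13:-→d14:-→d15:-→d16:-→d17:-→d18:-→d19:-→d20:-→d21:-→d22:-→d23:-→d24:-→d25:-→d26:-→d27:-→d28:H3  best=H3
  ? 243.184.116.1  path d0:-→d1:-→d2:-→d3:-→d4:-→d5:-→d6:-→d7:-→d8:H3→d9:-→d10:-→d11:-→d12:-→d13:-→d14:-→d15:-→d16:-→d17:-→d18:-→d19:-→d20:-→d21:-→d22:-→d23:H2  best=H2
  add 102.240.0.0/12 -> H1 at depth 12
  ? 47.152.72.221  path d0:-→d1:-  best=no-route
  add 3.244.0.0/20 -> H2 at depth 20
  ? 102.0.1.107  path d0:-→d1:-→d2:-→d3:-→d4:-→d5:-→d6:-→d7:-→d8:H3  best=H3
  add 243.184.112.0/20 -> H1 at depth 20

== LOOKUPS ==
["H3","H3","H3","H2","no-route","H3"]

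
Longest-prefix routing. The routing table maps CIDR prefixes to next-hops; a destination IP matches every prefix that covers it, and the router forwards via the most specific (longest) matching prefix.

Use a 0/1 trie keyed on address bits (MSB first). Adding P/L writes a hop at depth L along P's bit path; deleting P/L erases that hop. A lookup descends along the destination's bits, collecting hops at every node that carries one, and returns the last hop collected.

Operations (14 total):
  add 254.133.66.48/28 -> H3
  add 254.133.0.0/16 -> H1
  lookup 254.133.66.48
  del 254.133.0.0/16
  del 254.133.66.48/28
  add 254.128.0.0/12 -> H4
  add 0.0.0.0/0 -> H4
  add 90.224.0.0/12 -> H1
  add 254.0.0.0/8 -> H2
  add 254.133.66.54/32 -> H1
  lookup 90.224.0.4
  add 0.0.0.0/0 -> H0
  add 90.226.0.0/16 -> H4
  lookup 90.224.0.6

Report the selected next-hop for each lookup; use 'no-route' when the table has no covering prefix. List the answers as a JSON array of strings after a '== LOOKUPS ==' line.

Apply in order:
  add 254.133.66.48/28 -> H3 at depth 28
  add 254.133.0.0/16 -> H1 at depth 16
  ? 254.133.66.48  path d0:-→d1:-→d2:-→d3:-→d4:-→d5:-→d6:-→d7:-→d8:-→d9:-→d10:-→d11:-→d12:-→d13:-→d14:-→d15:-→d16:H1→d17:-→d18:-→d19:-→d20:-→d21:-→d22:-→d23:-→d24:-→d25:-→d26:-→d27:-→d28:H3  best=H3
  - 254.133.0.0/16 clear@16
  - 254.133.66.48/28 clear@28
  add 254.128.0.0/12 -> H4 at depth 12
  add 0.0.0.0/0 -> H4 at depth 0
  add 90.224.0.0/12 -> H1 at depth 12
  add 254.0.0.0/8 -> H2 at depth 8
  add 254.133.66.54/32 -> H1 at depth 32
  ? 90.224.0.4  path d0:H4→d1:-→d2:-→d3:-→d4:-→d5:-→d6:-→d7:-→d8:-→d9:-→d10:-→d11:-→d12:H1  best=H1
  add 0.0.0.0/0 -> H0 at depth 0
  add 90.226.0.0/16 -> H4 at depth 16
  ? 90.224.0.6  path d0:H0→d1:-→d2:-→d3:-→d4:-→d5:-→d6:-→d7:-→d8:-→d9:-→d10:-→d11:-→d12:H1→d13:-→d14:-  best=H1

== LOOKUPS ==
["H3","H1","H1"]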